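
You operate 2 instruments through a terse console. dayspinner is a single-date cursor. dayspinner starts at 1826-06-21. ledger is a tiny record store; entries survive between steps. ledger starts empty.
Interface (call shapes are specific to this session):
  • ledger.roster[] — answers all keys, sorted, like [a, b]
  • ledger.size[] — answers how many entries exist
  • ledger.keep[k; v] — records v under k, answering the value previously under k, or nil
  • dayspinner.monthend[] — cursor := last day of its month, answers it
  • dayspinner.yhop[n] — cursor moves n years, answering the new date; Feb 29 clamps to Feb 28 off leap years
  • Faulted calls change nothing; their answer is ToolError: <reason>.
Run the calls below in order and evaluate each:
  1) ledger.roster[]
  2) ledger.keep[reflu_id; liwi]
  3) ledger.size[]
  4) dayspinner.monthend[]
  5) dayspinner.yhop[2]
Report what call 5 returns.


Act: roster[]
Obs: []
Act: keep[k: reflu_id; v: liwi]
Obs: nil
Act: size[]
Obs: 1
Act: monthend[]
Obs: 1826-06-30
Act: yhop[n: 2]
Obs: 1828-06-30

Answer: 1828-06-30


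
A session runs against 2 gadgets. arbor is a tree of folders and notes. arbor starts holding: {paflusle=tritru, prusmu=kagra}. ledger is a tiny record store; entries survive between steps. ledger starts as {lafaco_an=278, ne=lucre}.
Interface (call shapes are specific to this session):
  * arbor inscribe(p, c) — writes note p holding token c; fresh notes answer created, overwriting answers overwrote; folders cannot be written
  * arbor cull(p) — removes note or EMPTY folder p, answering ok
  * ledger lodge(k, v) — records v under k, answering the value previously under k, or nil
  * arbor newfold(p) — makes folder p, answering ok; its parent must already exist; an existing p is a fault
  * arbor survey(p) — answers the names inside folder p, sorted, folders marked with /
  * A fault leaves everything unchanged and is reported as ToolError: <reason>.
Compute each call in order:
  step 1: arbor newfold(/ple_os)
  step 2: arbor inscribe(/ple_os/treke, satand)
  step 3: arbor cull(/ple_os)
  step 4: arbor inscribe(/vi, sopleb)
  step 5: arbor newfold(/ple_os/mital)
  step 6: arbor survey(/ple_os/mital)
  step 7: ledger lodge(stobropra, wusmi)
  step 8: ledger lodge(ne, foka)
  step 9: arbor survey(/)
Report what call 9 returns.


Answer: [paflusle, ple_os/, prusmu, vi]

Derivation:
CALL arbor newfold[p: /ple_os]
RET  ok
CALL arbor inscribe[p: /ple_os/treke; c: satand]
RET  created
CALL arbor cull[p: /ple_os]
RET  ToolError: not empty
CALL arbor inscribe[p: /vi; c: sopleb]
RET  created
CALL arbor newfold[p: /ple_os/mital]
RET  ok
CALL arbor survey[p: /ple_os/mital]
RET  []
CALL ledger lodge[k: stobropra; v: wusmi]
RET  nil
CALL ledger lodge[k: ne; v: foka]
RET  lucre
CALL arbor survey[p: /]
RET  [paflusle, ple_os/, prusmu, vi]


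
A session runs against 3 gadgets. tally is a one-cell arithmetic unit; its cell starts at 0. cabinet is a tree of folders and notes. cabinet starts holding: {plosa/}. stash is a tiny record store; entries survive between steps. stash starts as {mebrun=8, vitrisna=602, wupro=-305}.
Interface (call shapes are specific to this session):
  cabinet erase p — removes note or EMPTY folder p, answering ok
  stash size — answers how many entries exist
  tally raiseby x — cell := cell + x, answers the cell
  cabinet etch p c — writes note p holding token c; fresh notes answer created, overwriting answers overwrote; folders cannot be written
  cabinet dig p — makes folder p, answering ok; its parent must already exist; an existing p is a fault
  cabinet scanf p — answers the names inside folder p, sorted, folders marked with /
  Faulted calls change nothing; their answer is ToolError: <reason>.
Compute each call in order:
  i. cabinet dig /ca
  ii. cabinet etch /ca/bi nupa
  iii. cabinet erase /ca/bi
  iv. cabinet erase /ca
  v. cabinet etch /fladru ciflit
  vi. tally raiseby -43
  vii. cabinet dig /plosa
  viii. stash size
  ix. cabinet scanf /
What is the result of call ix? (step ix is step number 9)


Answer: [fladru, plosa/]

Derivation:
~$ cabinet dig p→/ca
  ok
~$ cabinet etch p→/ca/bi c→nupa
  created
~$ cabinet erase p→/ca/bi
  ok
~$ cabinet erase p→/ca
  ok
~$ cabinet etch p→/fladru c→ciflit
  created
~$ tally raiseby x→-43
  -43
~$ cabinet dig p→/plosa
  ToolError: exists
~$ stash size
  3
~$ cabinet scanf p→/
  [fladru, plosa/]


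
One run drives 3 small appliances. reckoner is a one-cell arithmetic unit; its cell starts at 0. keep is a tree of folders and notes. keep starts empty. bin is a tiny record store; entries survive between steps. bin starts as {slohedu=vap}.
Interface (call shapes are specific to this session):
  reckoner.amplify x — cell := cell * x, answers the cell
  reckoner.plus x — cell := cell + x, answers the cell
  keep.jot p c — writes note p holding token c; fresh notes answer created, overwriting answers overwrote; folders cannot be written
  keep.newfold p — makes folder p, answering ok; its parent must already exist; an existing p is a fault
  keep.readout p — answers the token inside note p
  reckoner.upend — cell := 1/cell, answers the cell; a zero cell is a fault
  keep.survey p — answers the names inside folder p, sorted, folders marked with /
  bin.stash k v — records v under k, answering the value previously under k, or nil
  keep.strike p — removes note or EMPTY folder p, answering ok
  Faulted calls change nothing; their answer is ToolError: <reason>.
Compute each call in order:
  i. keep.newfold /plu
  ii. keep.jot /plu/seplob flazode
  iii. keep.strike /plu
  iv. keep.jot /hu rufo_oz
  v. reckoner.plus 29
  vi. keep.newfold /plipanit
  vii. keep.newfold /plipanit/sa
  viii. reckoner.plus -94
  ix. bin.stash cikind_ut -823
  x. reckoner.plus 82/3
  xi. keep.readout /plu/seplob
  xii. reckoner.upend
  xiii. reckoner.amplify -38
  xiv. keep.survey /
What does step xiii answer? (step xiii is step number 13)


>>> keep.newfold p→/plu
:: ok
>>> keep.jot p→/plu/seplob c→flazode
:: created
>>> keep.strike p→/plu
:: ToolError: not empty
>>> keep.jot p→/hu c→rufo_oz
:: created
>>> reckoner.plus x→29
:: 29
>>> keep.newfold p→/plipanit
:: ok
>>> keep.newfold p→/plipanit/sa
:: ok
>>> reckoner.plus x→-94
:: -65
>>> bin.stash k→cikind_ut v→-823
:: nil
>>> reckoner.plus x→82/3
:: -113/3
>>> keep.readout p→/plu/seplob
:: flazode
>>> reckoner.upend
:: -3/113
>>> reckoner.amplify x→-38
:: 114/113
>>> keep.survey p→/
:: [hu, plipanit/, plu/]

Answer: 114/113


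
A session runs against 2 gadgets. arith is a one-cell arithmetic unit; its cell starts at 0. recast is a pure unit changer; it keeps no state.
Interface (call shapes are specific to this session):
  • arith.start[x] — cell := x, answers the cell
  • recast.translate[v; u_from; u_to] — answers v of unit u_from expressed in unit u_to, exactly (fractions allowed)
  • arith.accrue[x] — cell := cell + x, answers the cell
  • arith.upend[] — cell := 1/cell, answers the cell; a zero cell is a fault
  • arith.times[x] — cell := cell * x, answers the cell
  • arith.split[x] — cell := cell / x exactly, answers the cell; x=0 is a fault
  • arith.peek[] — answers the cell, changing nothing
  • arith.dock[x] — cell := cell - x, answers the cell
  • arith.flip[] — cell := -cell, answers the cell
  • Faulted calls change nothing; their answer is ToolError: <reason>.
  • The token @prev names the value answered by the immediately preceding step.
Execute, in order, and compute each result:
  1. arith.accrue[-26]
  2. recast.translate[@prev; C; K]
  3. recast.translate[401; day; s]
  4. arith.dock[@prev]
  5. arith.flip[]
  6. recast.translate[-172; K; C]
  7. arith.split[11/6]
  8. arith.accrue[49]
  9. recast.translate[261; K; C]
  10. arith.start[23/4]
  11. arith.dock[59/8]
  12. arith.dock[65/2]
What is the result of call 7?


>>> arith.accrue x='-26'
[out] -26
>>> recast.translate v='@prev' u_from='C' u_to='K'
[out] 4943/20
>>> recast.translate v='401' u_from='day' u_to='s'
[out] 34646400
>>> arith.dock x='@prev'
[out] -34646426
>>> arith.flip
[out] 34646426
>>> recast.translate v='-172' u_from='K' u_to='C'
[out] -8903/20
>>> arith.split x='11/6'
[out] 207878556/11
>>> arith.accrue x='49'
[out] 207879095/11
>>> recast.translate v='261' u_from='K' u_to='C'
[out] -243/20
>>> arith.start x='23/4'
[out] 23/4
>>> arith.dock x='59/8'
[out] -13/8
>>> arith.dock x='65/2'
[out] -273/8

Answer: 207878556/11


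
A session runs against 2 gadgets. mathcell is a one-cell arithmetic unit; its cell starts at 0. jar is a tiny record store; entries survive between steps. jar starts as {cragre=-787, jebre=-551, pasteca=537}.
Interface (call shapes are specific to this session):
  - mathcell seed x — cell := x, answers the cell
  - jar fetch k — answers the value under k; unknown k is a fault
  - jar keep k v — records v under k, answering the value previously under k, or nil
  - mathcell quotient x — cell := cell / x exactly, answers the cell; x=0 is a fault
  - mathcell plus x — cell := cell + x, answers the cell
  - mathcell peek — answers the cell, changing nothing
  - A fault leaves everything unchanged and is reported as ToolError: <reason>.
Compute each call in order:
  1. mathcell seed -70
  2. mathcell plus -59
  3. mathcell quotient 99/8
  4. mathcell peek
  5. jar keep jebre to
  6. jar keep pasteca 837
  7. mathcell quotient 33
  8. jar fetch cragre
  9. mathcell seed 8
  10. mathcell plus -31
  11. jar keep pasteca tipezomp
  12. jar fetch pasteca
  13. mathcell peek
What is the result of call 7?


# 1. mathcell seed(x: -70) => -70
# 2. mathcell plus(x: -59) => -129
# 3. mathcell quotient(x: 99/8) => -344/33
# 4. mathcell peek() => -344/33
# 5. jar keep(k: jebre, v: to) => -551
# 6. jar keep(k: pasteca, v: 837) => 537
# 7. mathcell quotient(x: 33) => -344/1089
# 8. jar fetch(k: cragre) => -787
# 9. mathcell seed(x: 8) => 8
# 10. mathcell plus(x: -31) => -23
# 11. jar keep(k: pasteca, v: tipezomp) => 837
# 12. jar fetch(k: pasteca) => tipezomp
# 13. mathcell peek() => -23

Answer: -344/1089


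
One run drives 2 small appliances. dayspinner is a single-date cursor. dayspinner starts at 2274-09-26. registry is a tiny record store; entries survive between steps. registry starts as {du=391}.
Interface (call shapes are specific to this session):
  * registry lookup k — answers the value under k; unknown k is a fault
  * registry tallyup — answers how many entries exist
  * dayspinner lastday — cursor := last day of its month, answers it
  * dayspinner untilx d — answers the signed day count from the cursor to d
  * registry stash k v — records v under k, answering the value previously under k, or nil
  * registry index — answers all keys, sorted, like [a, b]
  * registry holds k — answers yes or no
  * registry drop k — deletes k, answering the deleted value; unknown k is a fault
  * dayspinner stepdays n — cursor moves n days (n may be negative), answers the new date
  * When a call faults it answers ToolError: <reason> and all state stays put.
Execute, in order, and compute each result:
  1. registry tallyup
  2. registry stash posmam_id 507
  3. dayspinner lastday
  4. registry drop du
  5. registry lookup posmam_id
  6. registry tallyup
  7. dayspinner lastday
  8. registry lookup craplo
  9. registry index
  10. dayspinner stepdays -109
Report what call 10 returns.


Answer: 2274-06-13

Derivation:
Using registry tallyup, which returns 1.
Invoking registry stash passing k→posmam_id, v→507, and see nil.
I invoke dayspinner lastday(), and get 2274-09-30.
I try registry drop passing k→du: 391.
Invoking registry lookup passing k→posmam_id, and observe 507.
I run registry tallyup: 1.
I call dayspinner lastday, and observe 2274-09-30.
I call registry lookup passing k→craplo, yielding ToolError: no such key craplo.
Calling registry index, and see [posmam_id].
I run dayspinner stepdays passing n→-109, — result: 2274-06-13.


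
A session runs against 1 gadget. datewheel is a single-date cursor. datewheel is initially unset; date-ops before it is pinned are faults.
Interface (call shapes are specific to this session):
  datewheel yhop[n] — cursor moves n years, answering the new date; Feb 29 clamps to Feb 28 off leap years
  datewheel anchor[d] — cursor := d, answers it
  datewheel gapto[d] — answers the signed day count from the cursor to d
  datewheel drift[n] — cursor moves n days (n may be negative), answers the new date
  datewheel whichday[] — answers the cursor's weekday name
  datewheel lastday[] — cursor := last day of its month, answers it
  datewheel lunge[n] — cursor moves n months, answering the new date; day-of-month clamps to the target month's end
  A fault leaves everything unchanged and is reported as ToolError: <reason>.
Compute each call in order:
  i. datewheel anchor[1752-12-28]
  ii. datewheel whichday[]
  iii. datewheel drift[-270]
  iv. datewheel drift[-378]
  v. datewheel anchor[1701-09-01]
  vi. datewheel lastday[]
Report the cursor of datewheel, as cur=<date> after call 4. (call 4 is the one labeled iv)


Answer: cur=1751-03-21

Derivation:
Then datewheel anchor(d=1752-12-28), and get 1752-12-28.
I invoke datewheel whichday(): Thursday.
I use datewheel drift(n=-270), yielding 1752-04-02.
I run datewheel drift(n=-378), giving 1751-03-21.
Using datewheel anchor(d=1701-09-01), which returns 1701-09-01.
Next I call datewheel lastday, and see 1701-09-30.


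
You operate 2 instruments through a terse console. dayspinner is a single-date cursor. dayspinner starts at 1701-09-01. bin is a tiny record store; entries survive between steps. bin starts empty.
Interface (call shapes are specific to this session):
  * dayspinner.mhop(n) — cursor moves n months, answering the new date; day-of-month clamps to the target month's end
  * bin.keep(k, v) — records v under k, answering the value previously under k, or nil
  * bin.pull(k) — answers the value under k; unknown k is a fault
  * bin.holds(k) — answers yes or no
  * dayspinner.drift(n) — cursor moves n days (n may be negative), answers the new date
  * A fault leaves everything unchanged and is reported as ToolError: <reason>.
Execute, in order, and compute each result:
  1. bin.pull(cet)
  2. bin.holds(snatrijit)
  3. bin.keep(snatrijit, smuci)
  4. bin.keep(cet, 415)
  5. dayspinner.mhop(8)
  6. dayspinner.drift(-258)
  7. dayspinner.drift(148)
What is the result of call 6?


Answer: 1701-08-16

Derivation:
CALL bin.pull[k=cet]
RET  ToolError: no such key cet
CALL bin.holds[k=snatrijit]
RET  no
CALL bin.keep[k=snatrijit; v=smuci]
RET  nil
CALL bin.keep[k=cet; v=415]
RET  nil
CALL dayspinner.mhop[n=8]
RET  1702-05-01
CALL dayspinner.drift[n=-258]
RET  1701-08-16
CALL dayspinner.drift[n=148]
RET  1702-01-11


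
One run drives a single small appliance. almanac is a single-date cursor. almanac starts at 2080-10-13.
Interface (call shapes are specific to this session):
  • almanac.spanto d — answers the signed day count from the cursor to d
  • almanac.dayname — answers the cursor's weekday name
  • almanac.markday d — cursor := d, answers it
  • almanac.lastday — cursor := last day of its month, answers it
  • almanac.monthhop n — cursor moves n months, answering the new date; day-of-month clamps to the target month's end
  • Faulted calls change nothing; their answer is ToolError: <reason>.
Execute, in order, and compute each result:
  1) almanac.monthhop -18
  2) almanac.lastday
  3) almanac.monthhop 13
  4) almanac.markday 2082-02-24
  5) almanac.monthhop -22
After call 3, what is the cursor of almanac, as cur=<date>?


==> almanac.monthhop(-18)
<== 2079-04-13
==> almanac.lastday()
<== 2079-04-30
==> almanac.monthhop(13)
<== 2080-05-30
==> almanac.markday(2082-02-24)
<== 2082-02-24
==> almanac.monthhop(-22)
<== 2080-04-24

Answer: cur=2080-05-30


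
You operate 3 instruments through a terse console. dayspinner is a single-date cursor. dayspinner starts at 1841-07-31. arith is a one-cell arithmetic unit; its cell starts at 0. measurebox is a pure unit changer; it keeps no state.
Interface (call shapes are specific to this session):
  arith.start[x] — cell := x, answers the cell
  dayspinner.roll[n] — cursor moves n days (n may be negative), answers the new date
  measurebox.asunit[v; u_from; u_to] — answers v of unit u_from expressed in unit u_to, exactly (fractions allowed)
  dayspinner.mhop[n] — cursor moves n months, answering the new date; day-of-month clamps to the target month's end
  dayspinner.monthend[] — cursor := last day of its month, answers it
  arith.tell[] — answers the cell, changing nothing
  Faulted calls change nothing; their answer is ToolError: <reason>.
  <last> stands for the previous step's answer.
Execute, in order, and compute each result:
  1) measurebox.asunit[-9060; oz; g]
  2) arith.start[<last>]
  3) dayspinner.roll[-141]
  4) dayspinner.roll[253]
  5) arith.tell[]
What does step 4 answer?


$ measurebox.asunit v='-9060' u_from='oz' u_to='g'
:: -20547734361/80000
$ arith.start x='<last>'
:: -20547734361/80000
$ dayspinner.roll n='-141'
:: 1841-03-12
$ dayspinner.roll n='253'
:: 1841-11-20
$ arith.tell
:: -20547734361/80000

Answer: 1841-11-20


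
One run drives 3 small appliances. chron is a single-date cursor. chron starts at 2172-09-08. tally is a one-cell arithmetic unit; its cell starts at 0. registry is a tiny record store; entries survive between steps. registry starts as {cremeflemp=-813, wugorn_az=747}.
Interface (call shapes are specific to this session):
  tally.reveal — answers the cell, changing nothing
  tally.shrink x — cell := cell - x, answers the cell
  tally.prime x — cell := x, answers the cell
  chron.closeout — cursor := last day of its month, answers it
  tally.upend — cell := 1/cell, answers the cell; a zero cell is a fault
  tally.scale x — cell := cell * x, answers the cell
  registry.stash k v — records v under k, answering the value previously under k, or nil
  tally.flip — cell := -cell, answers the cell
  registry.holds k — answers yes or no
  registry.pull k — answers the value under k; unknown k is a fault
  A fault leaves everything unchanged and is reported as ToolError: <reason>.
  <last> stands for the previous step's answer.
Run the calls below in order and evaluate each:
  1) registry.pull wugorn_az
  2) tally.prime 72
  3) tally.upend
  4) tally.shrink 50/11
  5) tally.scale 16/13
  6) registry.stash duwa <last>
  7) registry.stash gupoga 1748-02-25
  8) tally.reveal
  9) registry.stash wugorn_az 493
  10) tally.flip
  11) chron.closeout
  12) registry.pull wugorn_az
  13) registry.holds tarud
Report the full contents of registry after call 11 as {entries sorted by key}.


I run pull using k='wugorn_az', giving 747.
I invoke prime using x='72', and see 72.
Next I call upend: 1/72.
Now I run shrink using x='50/11', and observe -3589/792.
Then scale using x='16/13', yielding -7178/1287.
I invoke stash using k='duwa', v='<last>', yielding nil.
I use stash using k='gupoga', v='1748-02-25', → nil.
I invoke reveal, yielding -7178/1287.
Calling stash using k='wugorn_az', v='493', giving 747.
Then flip(): 7178/1287.
I run closeout, → 2172-09-30.
I call pull using k='wugorn_az', and get 493.
Now I run holds using k='tarud', and see no.

Answer: {cremeflemp=-813, duwa=-7178/1287, gupoga=1748-02-25, wugorn_az=493}


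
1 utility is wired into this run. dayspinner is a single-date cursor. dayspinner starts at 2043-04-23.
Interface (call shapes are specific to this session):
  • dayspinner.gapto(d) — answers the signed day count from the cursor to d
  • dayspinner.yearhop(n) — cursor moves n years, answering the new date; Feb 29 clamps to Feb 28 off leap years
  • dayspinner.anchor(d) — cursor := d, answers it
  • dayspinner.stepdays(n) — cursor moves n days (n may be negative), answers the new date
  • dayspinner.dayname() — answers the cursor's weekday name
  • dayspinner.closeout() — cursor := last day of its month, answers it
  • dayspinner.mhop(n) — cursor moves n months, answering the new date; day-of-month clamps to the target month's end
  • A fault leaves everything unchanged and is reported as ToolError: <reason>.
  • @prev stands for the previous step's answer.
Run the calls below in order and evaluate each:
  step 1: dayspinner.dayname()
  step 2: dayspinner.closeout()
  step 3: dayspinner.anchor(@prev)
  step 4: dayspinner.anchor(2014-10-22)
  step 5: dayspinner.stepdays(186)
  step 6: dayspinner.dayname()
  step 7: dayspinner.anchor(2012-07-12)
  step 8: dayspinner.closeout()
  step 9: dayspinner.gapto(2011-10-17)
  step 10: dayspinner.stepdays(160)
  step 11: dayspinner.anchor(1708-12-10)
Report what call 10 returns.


Next I call dayspinner.dayname(), yielding Thursday.
Invoking dayspinner.closeout, and get 2043-04-30.
Next I call dayspinner.anchor(d='@prev'), and observe 2043-04-30.
Then dayspinner.anchor(d='2014-10-22'), yielding 2014-10-22.
Now I run dayspinner.stepdays(n='186'), yielding 2015-04-26.
Now I run dayspinner.dayname, — result: Sunday.
Now I run dayspinner.anchor(d='2012-07-12'), yielding 2012-07-12.
I run dayspinner.closeout(), which returns 2012-07-31.
I use dayspinner.gapto(d='2011-10-17'), and get -288.
Using dayspinner.stepdays(n='160'): 2013-01-07.
I invoke dayspinner.anchor(d='1708-12-10'), → 1708-12-10.

Answer: 2013-01-07


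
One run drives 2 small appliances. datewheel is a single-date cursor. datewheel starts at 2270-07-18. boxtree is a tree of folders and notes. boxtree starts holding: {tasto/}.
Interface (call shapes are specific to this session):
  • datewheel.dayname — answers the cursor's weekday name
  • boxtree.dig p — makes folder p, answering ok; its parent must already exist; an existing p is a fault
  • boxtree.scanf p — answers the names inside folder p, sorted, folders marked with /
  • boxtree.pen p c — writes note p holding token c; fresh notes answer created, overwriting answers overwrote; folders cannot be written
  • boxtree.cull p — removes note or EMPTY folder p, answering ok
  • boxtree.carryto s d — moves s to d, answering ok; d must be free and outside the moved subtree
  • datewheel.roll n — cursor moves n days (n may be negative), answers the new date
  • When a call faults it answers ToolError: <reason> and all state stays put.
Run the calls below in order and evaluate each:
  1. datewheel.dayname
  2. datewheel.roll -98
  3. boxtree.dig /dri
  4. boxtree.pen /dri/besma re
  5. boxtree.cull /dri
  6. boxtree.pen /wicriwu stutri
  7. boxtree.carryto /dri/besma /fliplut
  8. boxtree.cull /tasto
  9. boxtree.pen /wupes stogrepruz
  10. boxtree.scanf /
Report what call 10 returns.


Answer: [dri/, fliplut, wicriwu, wupes]

Derivation:
Act: datewheel.dayname[]
Obs: Monday
Act: datewheel.roll[n→-98]
Obs: 2270-04-11
Act: boxtree.dig[p→/dri]
Obs: ok
Act: boxtree.pen[p→/dri/besma; c→re]
Obs: created
Act: boxtree.cull[p→/dri]
Obs: ToolError: not empty
Act: boxtree.pen[p→/wicriwu; c→stutri]
Obs: created
Act: boxtree.carryto[s→/dri/besma; d→/fliplut]
Obs: ok
Act: boxtree.cull[p→/tasto]
Obs: ok
Act: boxtree.pen[p→/wupes; c→stogrepruz]
Obs: created
Act: boxtree.scanf[p→/]
Obs: [dri/, fliplut, wicriwu, wupes]


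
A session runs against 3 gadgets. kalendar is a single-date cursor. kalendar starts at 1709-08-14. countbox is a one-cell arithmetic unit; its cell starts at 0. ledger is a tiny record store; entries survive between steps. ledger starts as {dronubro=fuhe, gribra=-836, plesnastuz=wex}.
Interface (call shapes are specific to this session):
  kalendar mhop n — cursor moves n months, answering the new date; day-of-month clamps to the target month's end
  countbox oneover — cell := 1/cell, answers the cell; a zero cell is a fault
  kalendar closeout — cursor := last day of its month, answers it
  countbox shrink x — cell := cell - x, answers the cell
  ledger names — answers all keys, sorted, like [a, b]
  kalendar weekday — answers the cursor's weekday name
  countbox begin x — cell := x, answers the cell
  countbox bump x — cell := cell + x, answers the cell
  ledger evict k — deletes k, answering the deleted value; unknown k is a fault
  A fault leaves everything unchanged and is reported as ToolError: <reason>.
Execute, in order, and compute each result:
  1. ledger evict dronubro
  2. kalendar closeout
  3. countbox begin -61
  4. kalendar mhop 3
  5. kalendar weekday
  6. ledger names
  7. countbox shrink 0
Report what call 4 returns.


# ledger evict(k=dronubro) => fuhe
# kalendar closeout() => 1709-08-31
# countbox begin(x=-61) => -61
# kalendar mhop(n=3) => 1709-11-30
# kalendar weekday() => Saturday
# ledger names() => [gribra, plesnastuz]
# countbox shrink(x=0) => -61

Answer: 1709-11-30


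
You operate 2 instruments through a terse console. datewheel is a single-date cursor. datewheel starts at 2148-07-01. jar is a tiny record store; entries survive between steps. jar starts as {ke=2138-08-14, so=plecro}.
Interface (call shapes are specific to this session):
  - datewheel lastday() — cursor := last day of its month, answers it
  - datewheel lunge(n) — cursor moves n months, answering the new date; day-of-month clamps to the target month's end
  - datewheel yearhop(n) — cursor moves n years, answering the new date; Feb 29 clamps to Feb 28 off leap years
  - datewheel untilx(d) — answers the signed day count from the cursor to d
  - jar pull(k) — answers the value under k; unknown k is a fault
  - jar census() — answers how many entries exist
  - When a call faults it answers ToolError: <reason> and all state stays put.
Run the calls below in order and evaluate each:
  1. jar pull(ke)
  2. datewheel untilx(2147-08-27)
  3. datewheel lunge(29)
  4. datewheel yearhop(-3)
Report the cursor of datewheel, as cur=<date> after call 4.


Answer: cur=2147-12-01

Derivation:
;; jar pull(ke) => 2138-08-14
;; datewheel untilx(2147-08-27) => -309
;; datewheel lunge(29) => 2150-12-01
;; datewheel yearhop(-3) => 2147-12-01


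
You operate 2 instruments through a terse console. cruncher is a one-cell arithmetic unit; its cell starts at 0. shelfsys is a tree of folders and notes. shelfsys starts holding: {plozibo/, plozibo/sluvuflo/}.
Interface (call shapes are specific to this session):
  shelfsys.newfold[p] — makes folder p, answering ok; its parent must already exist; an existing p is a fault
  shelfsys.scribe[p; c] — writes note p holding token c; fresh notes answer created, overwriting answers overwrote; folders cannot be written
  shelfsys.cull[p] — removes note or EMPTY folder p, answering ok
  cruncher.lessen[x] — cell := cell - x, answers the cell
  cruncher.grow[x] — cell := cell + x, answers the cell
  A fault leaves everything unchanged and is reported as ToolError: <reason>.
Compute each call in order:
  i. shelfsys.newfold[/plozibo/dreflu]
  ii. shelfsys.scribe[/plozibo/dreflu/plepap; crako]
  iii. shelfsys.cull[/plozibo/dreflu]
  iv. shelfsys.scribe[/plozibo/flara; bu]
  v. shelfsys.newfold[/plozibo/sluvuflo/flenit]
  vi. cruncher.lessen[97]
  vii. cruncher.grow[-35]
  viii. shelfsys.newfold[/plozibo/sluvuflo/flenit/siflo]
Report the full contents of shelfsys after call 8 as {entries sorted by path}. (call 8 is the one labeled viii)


>>> newfold p: /plozibo/dreflu
  ok
>>> scribe p: /plozibo/dreflu/plepap c: crako
  created
>>> cull p: /plozibo/dreflu
  ToolError: not empty
>>> scribe p: /plozibo/flara c: bu
  created
>>> newfold p: /plozibo/sluvuflo/flenit
  ok
>>> lessen x: 97
  -97
>>> grow x: -35
  -132
>>> newfold p: /plozibo/sluvuflo/flenit/siflo
  ok

Answer: {plozibo/, plozibo/dreflu/, plozibo/dreflu/plepap=crako, plozibo/flara=bu, plozibo/sluvuflo/, plozibo/sluvuflo/flenit/, plozibo/sluvuflo/flenit/siflo/}


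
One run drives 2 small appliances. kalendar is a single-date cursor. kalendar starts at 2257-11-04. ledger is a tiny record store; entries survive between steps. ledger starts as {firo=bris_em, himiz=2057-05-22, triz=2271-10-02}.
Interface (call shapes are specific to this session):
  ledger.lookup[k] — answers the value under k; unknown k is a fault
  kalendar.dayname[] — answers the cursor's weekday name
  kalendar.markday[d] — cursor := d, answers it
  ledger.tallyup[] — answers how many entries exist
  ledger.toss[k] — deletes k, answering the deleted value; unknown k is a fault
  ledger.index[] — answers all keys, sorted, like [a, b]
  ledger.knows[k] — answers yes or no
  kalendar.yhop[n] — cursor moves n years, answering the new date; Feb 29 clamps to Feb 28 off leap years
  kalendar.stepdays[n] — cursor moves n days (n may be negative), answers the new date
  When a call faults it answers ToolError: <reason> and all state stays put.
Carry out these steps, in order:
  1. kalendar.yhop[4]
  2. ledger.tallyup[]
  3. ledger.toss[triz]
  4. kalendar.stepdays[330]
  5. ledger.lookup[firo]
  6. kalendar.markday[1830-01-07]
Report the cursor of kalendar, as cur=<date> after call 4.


Answer: cur=2262-09-30

Derivation:
[in] yhop 4
[out] 2261-11-04
[in] tallyup
[out] 3
[in] toss triz
[out] 2271-10-02
[in] stepdays 330
[out] 2262-09-30
[in] lookup firo
[out] bris_em
[in] markday 1830-01-07
[out] 1830-01-07


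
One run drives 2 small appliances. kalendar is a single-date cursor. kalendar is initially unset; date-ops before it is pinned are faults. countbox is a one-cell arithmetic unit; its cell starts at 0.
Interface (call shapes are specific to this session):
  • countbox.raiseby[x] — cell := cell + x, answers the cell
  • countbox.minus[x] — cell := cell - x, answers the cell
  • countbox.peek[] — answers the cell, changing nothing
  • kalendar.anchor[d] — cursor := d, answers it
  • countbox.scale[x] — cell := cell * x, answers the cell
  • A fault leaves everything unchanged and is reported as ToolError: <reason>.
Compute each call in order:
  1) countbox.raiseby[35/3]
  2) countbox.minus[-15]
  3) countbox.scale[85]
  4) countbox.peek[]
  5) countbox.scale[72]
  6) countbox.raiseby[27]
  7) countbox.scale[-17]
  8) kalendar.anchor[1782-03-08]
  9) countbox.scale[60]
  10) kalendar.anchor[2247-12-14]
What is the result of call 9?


Answer: -166491540

Derivation:
[in] raiseby x=35/3
[out] 35/3
[in] minus x=-15
[out] 80/3
[in] scale x=85
[out] 6800/3
[in] peek
[out] 6800/3
[in] scale x=72
[out] 163200
[in] raiseby x=27
[out] 163227
[in] scale x=-17
[out] -2774859
[in] anchor d=1782-03-08
[out] 1782-03-08
[in] scale x=60
[out] -166491540
[in] anchor d=2247-12-14
[out] 2247-12-14


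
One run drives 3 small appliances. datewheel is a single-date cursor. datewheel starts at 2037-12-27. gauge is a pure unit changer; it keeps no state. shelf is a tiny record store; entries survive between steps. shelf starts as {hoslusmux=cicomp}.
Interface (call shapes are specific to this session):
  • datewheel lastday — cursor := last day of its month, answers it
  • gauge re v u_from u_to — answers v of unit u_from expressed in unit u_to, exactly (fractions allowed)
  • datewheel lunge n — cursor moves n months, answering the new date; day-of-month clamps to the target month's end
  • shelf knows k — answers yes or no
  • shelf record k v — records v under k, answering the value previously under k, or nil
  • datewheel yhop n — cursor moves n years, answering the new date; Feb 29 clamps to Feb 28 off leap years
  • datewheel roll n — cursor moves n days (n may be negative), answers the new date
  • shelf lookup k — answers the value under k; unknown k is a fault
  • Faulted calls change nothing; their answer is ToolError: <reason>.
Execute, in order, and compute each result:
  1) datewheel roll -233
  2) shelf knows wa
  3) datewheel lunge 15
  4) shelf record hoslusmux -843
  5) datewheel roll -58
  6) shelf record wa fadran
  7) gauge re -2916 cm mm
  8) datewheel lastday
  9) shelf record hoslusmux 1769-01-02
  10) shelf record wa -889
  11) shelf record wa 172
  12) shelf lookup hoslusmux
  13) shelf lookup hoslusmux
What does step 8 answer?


Answer: 2038-06-30

Derivation:
;; datewheel roll(n: -233) -> 2037-05-08
;; shelf knows(k: wa) -> no
;; datewheel lunge(n: 15) -> 2038-08-08
;; shelf record(k: hoslusmux, v: -843) -> cicomp
;; datewheel roll(n: -58) -> 2038-06-11
;; shelf record(k: wa, v: fadran) -> nil
;; gauge re(v: -2916, u_from: cm, u_to: mm) -> -29160
;; datewheel lastday() -> 2038-06-30
;; shelf record(k: hoslusmux, v: 1769-01-02) -> -843
;; shelf record(k: wa, v: -889) -> fadran
;; shelf record(k: wa, v: 172) -> -889
;; shelf lookup(k: hoslusmux) -> 1769-01-02
;; shelf lookup(k: hoslusmux) -> 1769-01-02


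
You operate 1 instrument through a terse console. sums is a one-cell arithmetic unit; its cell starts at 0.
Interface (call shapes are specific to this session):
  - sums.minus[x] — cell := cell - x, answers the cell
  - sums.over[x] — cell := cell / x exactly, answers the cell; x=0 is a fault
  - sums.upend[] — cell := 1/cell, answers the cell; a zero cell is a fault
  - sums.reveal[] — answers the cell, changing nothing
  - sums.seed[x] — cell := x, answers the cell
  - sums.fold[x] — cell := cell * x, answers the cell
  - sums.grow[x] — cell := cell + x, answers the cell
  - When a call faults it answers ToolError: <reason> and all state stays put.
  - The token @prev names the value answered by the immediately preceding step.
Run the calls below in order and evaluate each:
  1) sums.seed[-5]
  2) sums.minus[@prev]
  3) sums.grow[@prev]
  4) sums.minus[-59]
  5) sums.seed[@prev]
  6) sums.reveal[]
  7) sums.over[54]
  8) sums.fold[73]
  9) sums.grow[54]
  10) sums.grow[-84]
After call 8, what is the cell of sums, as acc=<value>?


-> sums.seed(x='-5')
<- -5
-> sums.minus(x='@prev')
<- 0
-> sums.grow(x='@prev')
<- 0
-> sums.minus(x='-59')
<- 59
-> sums.seed(x='@prev')
<- 59
-> sums.reveal()
<- 59
-> sums.over(x='54')
<- 59/54
-> sums.fold(x='73')
<- 4307/54
-> sums.grow(x='54')
<- 7223/54
-> sums.grow(x='-84')
<- 2687/54

Answer: acc=4307/54


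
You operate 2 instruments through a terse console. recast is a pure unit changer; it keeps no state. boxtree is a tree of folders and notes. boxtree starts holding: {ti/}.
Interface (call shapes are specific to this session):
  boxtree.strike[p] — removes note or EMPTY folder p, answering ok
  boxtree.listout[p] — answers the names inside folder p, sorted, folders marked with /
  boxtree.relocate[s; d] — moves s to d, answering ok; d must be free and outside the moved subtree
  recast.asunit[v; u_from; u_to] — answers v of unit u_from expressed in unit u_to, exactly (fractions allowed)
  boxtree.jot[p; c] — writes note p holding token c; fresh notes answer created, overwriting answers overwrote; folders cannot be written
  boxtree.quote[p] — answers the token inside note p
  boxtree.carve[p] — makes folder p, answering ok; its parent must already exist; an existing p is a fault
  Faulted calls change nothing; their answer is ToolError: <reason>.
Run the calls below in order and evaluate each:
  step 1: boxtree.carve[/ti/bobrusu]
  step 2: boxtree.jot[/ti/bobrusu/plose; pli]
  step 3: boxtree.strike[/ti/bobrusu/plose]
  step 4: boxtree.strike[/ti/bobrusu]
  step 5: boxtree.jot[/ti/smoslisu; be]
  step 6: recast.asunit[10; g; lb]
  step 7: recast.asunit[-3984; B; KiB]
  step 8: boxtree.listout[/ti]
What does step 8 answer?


>> carve(/ti/bobrusu)
<< ok
>> jot(/ti/bobrusu/plose, pli)
<< created
>> strike(/ti/bobrusu/plose)
<< ok
>> strike(/ti/bobrusu)
<< ok
>> jot(/ti/smoslisu, be)
<< created
>> asunit(10, g, lb)
<< 1000000/45359237
>> asunit(-3984, B, KiB)
<< -249/64
>> listout(/ti)
<< [smoslisu]

Answer: [smoslisu]


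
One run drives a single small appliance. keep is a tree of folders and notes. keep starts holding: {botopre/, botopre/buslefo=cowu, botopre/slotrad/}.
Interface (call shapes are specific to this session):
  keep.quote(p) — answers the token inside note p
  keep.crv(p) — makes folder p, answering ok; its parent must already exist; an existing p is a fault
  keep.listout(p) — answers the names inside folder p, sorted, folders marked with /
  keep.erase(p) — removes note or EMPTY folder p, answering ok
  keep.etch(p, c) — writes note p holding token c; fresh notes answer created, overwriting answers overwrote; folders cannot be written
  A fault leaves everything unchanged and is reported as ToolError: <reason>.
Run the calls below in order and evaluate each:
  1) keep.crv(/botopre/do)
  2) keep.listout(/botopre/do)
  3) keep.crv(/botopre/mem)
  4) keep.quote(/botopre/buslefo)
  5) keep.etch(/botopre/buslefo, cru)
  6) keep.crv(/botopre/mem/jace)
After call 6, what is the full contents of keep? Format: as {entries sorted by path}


Answer: {botopre/, botopre/buslefo=cru, botopre/do/, botopre/mem/, botopre/mem/jace/, botopre/slotrad/}

Derivation:
I use keep.crv passing p='/botopre/do', and observe ok.
Now I run keep.listout passing p='/botopre/do', and see [].
Then keep.crv passing p='/botopre/mem', giving ok.
Calling keep.quote passing p='/botopre/buslefo', — result: cowu.
I try keep.etch passing p='/botopre/buslefo', c='cru', yielding overwrote.
I invoke keep.crv passing p='/botopre/mem/jace', → ok.


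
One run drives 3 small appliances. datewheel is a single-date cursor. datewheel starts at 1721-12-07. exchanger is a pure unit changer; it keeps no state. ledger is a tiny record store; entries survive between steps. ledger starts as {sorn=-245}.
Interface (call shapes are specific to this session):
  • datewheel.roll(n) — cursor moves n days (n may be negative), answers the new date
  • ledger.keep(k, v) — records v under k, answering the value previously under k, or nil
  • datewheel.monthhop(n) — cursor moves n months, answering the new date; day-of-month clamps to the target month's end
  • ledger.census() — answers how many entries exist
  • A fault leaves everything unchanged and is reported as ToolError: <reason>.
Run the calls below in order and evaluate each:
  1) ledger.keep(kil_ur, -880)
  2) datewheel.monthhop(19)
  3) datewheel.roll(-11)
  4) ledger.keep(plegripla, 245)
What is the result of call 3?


CALL ledger.keep[k=kil_ur; v=-880]
RET  nil
CALL datewheel.monthhop[n=19]
RET  1723-07-07
CALL datewheel.roll[n=-11]
RET  1723-06-26
CALL ledger.keep[k=plegripla; v=245]
RET  nil

Answer: 1723-06-26


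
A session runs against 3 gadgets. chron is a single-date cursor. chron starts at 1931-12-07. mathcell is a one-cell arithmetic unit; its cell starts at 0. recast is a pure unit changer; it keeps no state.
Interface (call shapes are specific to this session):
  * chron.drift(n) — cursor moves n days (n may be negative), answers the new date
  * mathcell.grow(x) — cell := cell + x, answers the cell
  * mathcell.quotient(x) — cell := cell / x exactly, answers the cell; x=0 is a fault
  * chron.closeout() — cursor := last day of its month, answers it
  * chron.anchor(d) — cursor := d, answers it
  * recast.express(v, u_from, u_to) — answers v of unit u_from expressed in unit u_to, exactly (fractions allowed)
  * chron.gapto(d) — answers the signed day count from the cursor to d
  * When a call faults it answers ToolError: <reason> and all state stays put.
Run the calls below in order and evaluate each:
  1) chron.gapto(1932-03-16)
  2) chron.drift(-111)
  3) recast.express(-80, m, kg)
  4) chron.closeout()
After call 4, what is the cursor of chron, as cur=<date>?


Answer: cur=1931-08-31

Derivation:
;; chron.gapto(1932-03-16) : 100
;; chron.drift(-111) : 1931-08-18
;; recast.express(-80, m, kg) : ToolError: incompatible units
;; chron.closeout() : 1931-08-31


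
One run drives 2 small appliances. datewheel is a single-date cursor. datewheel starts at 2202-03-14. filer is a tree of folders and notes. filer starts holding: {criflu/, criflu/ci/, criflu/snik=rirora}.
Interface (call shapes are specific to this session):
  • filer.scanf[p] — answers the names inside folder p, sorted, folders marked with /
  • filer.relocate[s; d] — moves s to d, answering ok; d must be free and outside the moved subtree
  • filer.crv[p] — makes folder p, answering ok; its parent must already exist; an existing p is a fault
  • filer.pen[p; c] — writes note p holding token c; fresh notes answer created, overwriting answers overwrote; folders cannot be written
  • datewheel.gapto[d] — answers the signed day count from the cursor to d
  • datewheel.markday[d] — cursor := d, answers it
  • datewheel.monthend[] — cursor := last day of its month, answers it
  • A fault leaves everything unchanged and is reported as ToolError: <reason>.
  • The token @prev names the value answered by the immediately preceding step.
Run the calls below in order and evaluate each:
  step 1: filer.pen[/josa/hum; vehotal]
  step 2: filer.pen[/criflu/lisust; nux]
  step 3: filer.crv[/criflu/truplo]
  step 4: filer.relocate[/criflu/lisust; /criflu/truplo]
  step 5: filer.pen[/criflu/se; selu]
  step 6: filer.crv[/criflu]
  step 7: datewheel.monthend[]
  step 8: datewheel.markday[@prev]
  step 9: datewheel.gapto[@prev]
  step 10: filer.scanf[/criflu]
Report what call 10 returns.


Answer: [ci/, lisust, se, snik, truplo/]

Derivation:
// pen(p=/josa/hum, c=vehotal) == ToolError: no parent
// pen(p=/criflu/lisust, c=nux) == created
// crv(p=/criflu/truplo) == ok
// relocate(s=/criflu/lisust, d=/criflu/truplo) == ToolError: exists
// pen(p=/criflu/se, c=selu) == created
// crv(p=/criflu) == ToolError: exists
// monthend() == 2202-03-31
// markday(d=@prev) == 2202-03-31
// gapto(d=@prev) == 0
// scanf(p=/criflu) == [ci/, lisust, se, snik, truplo/]
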